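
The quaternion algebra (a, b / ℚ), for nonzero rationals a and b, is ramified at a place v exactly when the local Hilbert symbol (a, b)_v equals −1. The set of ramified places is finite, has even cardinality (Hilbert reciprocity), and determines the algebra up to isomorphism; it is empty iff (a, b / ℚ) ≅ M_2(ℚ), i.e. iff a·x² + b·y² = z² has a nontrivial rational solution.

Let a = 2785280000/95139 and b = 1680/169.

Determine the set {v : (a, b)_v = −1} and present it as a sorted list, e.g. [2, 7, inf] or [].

[5, 7, 11, 17]

Mod squares: a ≡ 187, b ≡ 105. Check v ∈ {∞, 2, 3, 5, 7, 11, 13, 17, 31}.
v=17: a=17^1·(≡5), b=17^0·(≡3) mod 17; (5|17)=-1, (3|17)=-1; (−1)^{1·0·8}·(-1)^0·(-1)^1 = -1.
v=11: a=11^-1·(≡10), b=11^0·(≡2) mod 11; (10|11)=-1, (2|11)=-1; (−1)^{-1·0·5}·(-1)^0·(-1)^-1 = -1.
v=7: a=7^0·(≡3), b=7^1·(≡2) mod 7; (3|7)=-1, (2|7)=+1; (−1)^{0·1·3}·(-1)^1·(+1)^0 = -1.
v=31: a=31^-2·(≡10), b=31^0·(≡27) mod 31; (10|31)=+1, (27|31)=-1; (−1)^{-2·0·15}·(+1)^0·(-1)^-2 = +1.
v=5: a=5^4·(≡2), b=5^1·(≡4) mod 5; (2|5)=-1, (4|5)=+1; (−1)^{4·1·2}·(-1)^1·(+1)^4 = -1.
v=∞: 187 > 0 and 105 > 0  ⇒  (a,b)_∞ = +1.
v=13: a=13^0·(≡7), b=13^-2·(≡3) mod 13; (7|13)=-1, (3|13)=+1; (−1)^{0·-2·6}·(-1)^-2·(+1)^0 = +1.
v=2: v_2(a)=18, v_2(b)=4; units ≡ 3, 1 (mod 8); ε·ε+αω+βω = 1·0+18·0+4·1 ≡ 0  ⇒  (a,b)_2 = +1.
v=3: a=3^-2·(≡1), b=3^1·(≡2) mod 3; (1|3)=+1, (2|3)=-1; (−1)^{-2·1·1}·(+1)^1·(-1)^-2 = +1.
Ram(187, 105) = {5, 7, 11, 17}; no ℚ_5-point on the conic.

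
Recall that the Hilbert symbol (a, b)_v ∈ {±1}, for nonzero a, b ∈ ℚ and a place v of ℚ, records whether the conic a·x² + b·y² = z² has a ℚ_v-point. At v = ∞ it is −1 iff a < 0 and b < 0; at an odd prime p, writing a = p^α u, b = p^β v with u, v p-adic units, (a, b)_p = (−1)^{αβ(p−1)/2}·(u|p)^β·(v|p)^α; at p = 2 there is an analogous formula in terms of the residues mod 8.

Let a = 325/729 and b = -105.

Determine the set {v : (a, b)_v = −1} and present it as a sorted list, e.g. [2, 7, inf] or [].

[5, 7]

Mod squares: a ≡ 13, b ≡ -105. Check v ∈ {∞, 2, 3, 5, 7, 13}.
v=2: v_2(a)=0, v_2(b)=0; units ≡ 5, 7 (mod 8); ε·ε+αω+βω = 0·1+0·0+0·1 ≡ 0  ⇒  (a,b)_2 = +1.
v=3: a=3^-6·(≡1), b=3^1·(≡1) mod 3; (1|3)=+1, (1|3)=+1; (−1)^{-6·1·1}·(+1)^1·(+1)^-6 = +1.
v=∞: 13 > 0 and -105 < 0  ⇒  (a,b)_∞ = +1.
v=13: a=13^1·(≡12), b=13^0·(≡12) mod 13; (12|13)=+1, (12|13)=+1; (−1)^{1·0·6}·(+1)^0·(+1)^1 = +1.
v=7: a=7^0·(≡3), b=7^1·(≡6) mod 7; (3|7)=-1, (6|7)=-1; (−1)^{0·1·3}·(-1)^1·(-1)^0 = -1.
v=5: a=5^2·(≡2), b=5^1·(≡4) mod 5; (2|5)=-1, (4|5)=+1; (−1)^{2·1·2}·(-1)^1·(+1)^2 = -1.
(13, -105 / ℚ) ramifies at {5, 7}: a division algebra.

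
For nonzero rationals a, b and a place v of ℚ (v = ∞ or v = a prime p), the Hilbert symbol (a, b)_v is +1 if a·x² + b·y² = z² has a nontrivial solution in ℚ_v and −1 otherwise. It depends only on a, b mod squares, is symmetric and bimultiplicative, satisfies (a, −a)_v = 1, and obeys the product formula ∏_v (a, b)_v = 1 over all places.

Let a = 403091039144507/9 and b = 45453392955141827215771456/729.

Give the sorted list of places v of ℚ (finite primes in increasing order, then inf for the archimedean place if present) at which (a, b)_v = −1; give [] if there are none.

[7, 29]

(a, b) ≡ (377363, 4669) mod (ℚ^×)²; places V = {2, 3, 7, 23, 29, 31, 37, 47, ∞}.
(a,b)_29: α=2, u≡17; β=3, v≡9 (mod 29); (17|29)=-1, (9|29)=+1; sign (−1)^0·-1^3·+1^2 = -1.
(a,b)_∞: sgn(377363)=+, sgn(4669)=+, so +1.
(a,b)_7: α=5, u≡4; β=7, v≡4 (mod 7); (4|7)=+1, (4|7)=+1; sign (−1)^1·+1^7·+1^5 = -1.
(a,b)_31: α=1, u≡3; β=2, v≡2 (mod 31); (3|31)=-1, (2|31)=+1; sign (−1)^0·-1^2·+1^1 = +1.
(a,b)_3: α=-2, u≡2; β=-6, v≡1 (mod 3); (2|3)=-1, (1|3)=+1; sign (−1)^0·-1^-6·+1^-2 = +1.
(a,b)_23: α=2, u≡3; β=3, v≡10 (mod 23); (3|23)=+1, (10|23)=-1; sign (−1)^0·+1^3·-1^2 = +1.
(a,b)_2: α=0, β=6; u≡3, v≡5 (mod 8); ε(u)ε(v)=1·0, αω(v)=0·1, βω(u)=6·1; sum ≡ 0  ⇒  +1.
(a,b)_37: α=1, u≡14; β=2, v≡7 (mod 37); (14|37)=-1, (7|37)=+1; sign (−1)^0·-1^2·+1^1 = +1.
(a,b)_47: α=1, u≡41; β=2, v≡8 (mod 47); (41|47)=-1, (8|47)=+1; sign (−1)^0·-1^2·+1^1 = +1.
(377363, 4669 / ℚ) ramifies at {7, 29}: a division algebra.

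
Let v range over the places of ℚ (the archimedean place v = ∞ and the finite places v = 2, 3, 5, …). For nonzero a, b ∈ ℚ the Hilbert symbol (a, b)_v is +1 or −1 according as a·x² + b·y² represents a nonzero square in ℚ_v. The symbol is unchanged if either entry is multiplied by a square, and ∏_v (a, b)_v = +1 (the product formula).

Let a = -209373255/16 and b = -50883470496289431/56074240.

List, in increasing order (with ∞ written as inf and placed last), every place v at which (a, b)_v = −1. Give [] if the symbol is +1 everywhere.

Mod squares: a ≡ -15295, b ≡ -13123110. Check v ∈ {∞, 2, 3, 5, 7, 11, 13, 17, 19, 23, 37}.
v=19: a=19^1·(≡2), b=19^1·(≡6) mod 19; (2|19)=-1, (6|19)=+1; (−1)^{1·1·9}·(-1)^1·(+1)^1 = +1.
v=5: a=5^1·(≡4), b=5^-1·(≡3) mod 5; (4|5)=+1, (3|5)=-1; (−1)^{1·-1·2}·(+1)^-1·(-1)^1 = -1.
v=11: a=11^0·(≡6), b=11^3·(≡7) mod 11; (6|11)=-1, (7|11)=-1; (−1)^{0·3·5}·(-1)^3·(-1)^0 = -1.
v=37: a=37^0·(≡24), b=37^-2·(≡8) mod 37; (24|37)=-1, (8|37)=-1; (−1)^{0·-2·18}·(-1)^-2·(-1)^0 = +1.
v=13: a=13^2·(≡6), b=13^3·(≡5) mod 13; (6|13)=-1, (5|13)=-1; (−1)^{2·3·6}·(-1)^3·(-1)^2 = -1.
v=23: a=23^1·(≡12), b=23^1·(≡20) mod 23; (12|23)=+1, (20|23)=-1; (−1)^{1·1·11}·(+1)^1·(-1)^1 = +1.
v=7: a=7^1·(≡5), b=7^1·(≡3) mod 7; (5|7)=-1, (3|7)=-1; (−1)^{1·1·3}·(-1)^1·(-1)^1 = -1.
v=3: a=3^4·(≡2), b=3^9·(≡2) mod 3; (2|3)=-1, (2|3)=-1; (−1)^{4·9·1}·(-1)^9·(-1)^4 = -1.
v=2: v_2(a)=-4, v_2(b)=-13; units ≡ 1, 5 (mod 8); ε·ε+αω+βω = 0·0+-4·1+-13·0 ≡ 0  ⇒  (a,b)_2 = +1.
v=∞: -15295 < 0 and -13123110 < 0  ⇒  (a,b)_∞ = -1.
v=17: a=17^0·(≡14), b=17^2·(≡12) mod 17; (14|17)=-1, (12|17)=-1; (−1)^{0·2·8}·(-1)^2·(-1)^0 = +1.
|Ram(-15295, -13123110)| = 6, even; anisotropic at {3, 5, 7, 11, 13, ∞}.

[3, 5, 7, 11, 13, inf]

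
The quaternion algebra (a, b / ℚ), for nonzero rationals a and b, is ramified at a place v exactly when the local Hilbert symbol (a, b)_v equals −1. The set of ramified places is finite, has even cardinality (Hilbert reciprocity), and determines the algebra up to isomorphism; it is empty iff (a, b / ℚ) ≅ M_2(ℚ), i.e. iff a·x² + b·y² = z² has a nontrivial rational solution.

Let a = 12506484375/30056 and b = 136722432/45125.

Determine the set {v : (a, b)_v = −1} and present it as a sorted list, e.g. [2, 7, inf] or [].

[2, 7]

(a, b) ≡ (390, 2310) mod (ℚ^×)²; places V = {2, 3, 5, 7, 11, 13, 17, 19, ∞}.
(a,b)_13: α=-1, u≡9; β=0, v≡1 (mod 13); (9|13)=+1, (1|13)=+1; sign (−1)^0·+1^0·+1^-1 = +1.
(a,b)_19: α=0, u≡12; β=-2, v≡6 (mod 19); (12|19)=-1, (6|19)=+1; sign (−1)^0·-1^-2·+1^0 = +1.
(a,b)_11: α=2, u≡5; β=1, v≡9 (mod 11); (5|11)=+1, (9|11)=+1; sign (−1)^0·+1^1·+1^2 = +1.
(a,b)_5: α=7, u≡3; β=-3, v≡2 (mod 5); (3|5)=-1, (2|5)=-1; sign (−1)^0·-1^-3·-1^7 = +1.
(a,b)_3: α=3, u≡1; β=1, v≡2 (mod 3); (1|3)=+1, (2|3)=-1; sign (−1)^1·+1^1·-1^3 = +1.
(a,b)_7: α=2, u≡5; β=1, v≡4 (mod 7); (5|7)=-1, (4|7)=+1; sign (−1)^0·-1^1·+1^2 = -1.
(a,b)_∞: sgn(390)=+, sgn(2310)=+, so +1.
(a,b)_2: α=-3, β=11; u≡3, v≡3 (mod 8); ε(u)ε(v)=1·1, αω(v)=-3·1, βω(u)=11·1; sum ≡ 1  ⇒  -1.
(a,b)_17: α=-2, u≡4; β=2, v≡9 (mod 17); (4|17)=+1, (9|17)=+1; sign (−1)^0·+1^2·+1^-2 = +1.
|Ram(390, 2310)| = 2, even; anisotropic at {2, 7}.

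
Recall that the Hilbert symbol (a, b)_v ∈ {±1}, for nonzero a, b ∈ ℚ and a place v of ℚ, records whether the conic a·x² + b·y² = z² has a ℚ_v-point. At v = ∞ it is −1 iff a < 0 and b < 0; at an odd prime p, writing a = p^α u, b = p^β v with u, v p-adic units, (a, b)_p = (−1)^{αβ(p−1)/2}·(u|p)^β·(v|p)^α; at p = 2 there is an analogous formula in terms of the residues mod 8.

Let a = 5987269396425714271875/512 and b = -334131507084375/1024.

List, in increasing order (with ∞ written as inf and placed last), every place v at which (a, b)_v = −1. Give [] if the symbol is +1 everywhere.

(a, b) ≡ (6630, -15015) mod (ℚ^×)²; places V = {2, 3, 5, 7, 11, 13, 17, ∞}.
(a,b)_3: α=11, u≡2; β=7, v≡2 (mod 3); (2|3)=-1, (2|3)=-1; sign (−1)^1·-1^7·-1^11 = -1.
(a,b)_7: α=2, u≡2; β=1, v≡1 (mod 7); (2|7)=+1, (1|7)=+1; sign (−1)^0·+1^1·+1^2 = +1.
(a,b)_∞: sgn(6630)=+, sgn(-15015)=−, so +1.
(a,b)_2: α=-9, β=-10; u≡3, v≡1 (mod 8); ε(u)ε(v)=1·0, αω(v)=-9·0, βω(u)=-10·1; sum ≡ 0  ⇒  +1.
(a,b)_17: α=3, u≡2; β=2, v≡8 (mod 17); (2|17)=+1, (8|17)=+1; sign (−1)^0·+1^2·+1^3 = +1.
(a,b)_11: α=2, u≡10; β=1, v≡6 (mod 11); (10|11)=-1, (6|11)=-1; sign (−1)^0·-1^1·-1^2 = -1.
(a,b)_5: α=5, u≡1; β=5, v≡2 (mod 5); (1|5)=+1, (2|5)=-1; sign (−1)^0·+1^5·-1^5 = -1.
(a,b)_13: α=5, u≡4; β=3, v≡11 (mod 13); (4|13)=+1, (11|13)=-1; sign (−1)^0·+1^3·-1^5 = -1.
|Ram(6630, -15015)| = 4, even; anisotropic at {3, 5, 11, 13}.

[3, 5, 11, 13]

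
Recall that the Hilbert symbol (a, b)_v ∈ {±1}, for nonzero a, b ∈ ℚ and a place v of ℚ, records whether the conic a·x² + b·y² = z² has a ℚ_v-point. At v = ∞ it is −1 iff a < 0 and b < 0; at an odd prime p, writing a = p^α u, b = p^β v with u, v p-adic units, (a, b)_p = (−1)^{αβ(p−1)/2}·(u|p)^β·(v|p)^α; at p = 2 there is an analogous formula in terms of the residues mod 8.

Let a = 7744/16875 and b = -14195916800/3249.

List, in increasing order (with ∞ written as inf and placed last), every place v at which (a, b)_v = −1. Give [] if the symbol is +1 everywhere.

Mod squares: a ≡ 3, b ≡ -34658. Check v ∈ {∞, 2, 3, 5, 11, 13, 19, 31, 43}.
v=43: a=43^0·(≡7), b=43^1·(≡24) mod 43; (7|43)=-1, (24|43)=+1; (−1)^{0·1·21}·(-1)^1·(+1)^0 = -1.
v=19: a=19^0·(≡10), b=19^-2·(≡11) mod 19; (10|19)=-1, (11|19)=+1; (−1)^{0·-2·9}·(-1)^-2·(+1)^0 = +1.
v=3: a=3^-3·(≡1), b=3^-2·(≡1) mod 3; (1|3)=+1, (1|3)=+1; (−1)^{-3·-2·1}·(+1)^-2·(+1)^-3 = +1.
v=13: a=13^0·(≡9), b=13^1·(≡9) mod 13; (9|13)=+1, (9|13)=+1; (−1)^{0·1·6}·(+1)^1·(+1)^0 = +1.
v=31: a=31^0·(≡22), b=31^1·(≡30) mod 31; (22|31)=-1, (30|31)=-1; (−1)^{0·1·15}·(-1)^1·(-1)^0 = -1.
v=11: a=11^2·(≡9), b=11^0·(≡3) mod 11; (9|11)=+1, (3|11)=+1; (−1)^{2·0·5}·(+1)^0·(+1)^2 = +1.
v=5: a=5^-4·(≡2), b=5^2·(≡2) mod 5; (2|5)=-1, (2|5)=-1; (−1)^{-4·2·2}·(-1)^2·(-1)^-4 = +1.
v=2: v_2(a)=6, v_2(b)=15; units ≡ 3, 7 (mod 8); ε·ε+αω+βω = 1·1+6·0+15·1 ≡ 0  ⇒  (a,b)_2 = +1.
v=∞: 3 > 0 and -34658 < 0  ⇒  (a,b)_∞ = +1.
|Ram(3, -34658)| = 2, even; anisotropic at {31, 43}.

[31, 43]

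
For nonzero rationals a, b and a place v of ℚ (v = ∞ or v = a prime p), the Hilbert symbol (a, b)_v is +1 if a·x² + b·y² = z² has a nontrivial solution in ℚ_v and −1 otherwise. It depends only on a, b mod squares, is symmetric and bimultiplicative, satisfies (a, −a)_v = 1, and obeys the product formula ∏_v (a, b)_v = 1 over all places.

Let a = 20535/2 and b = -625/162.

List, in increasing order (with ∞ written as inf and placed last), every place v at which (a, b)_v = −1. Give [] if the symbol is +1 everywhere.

Mod squares: a ≡ 30, b ≡ -2. Check v ∈ {∞, 2, 3, 5, 37}.
v=37: a=37^2·(≡26), b=37^0·(≡32) mod 37; (26|37)=+1, (32|37)=-1; (−1)^{2·0·18}·(+1)^0·(-1)^2 = +1.
v=∞: 30 > 0 and -2 < 0  ⇒  (a,b)_∞ = +1.
v=5: a=5^1·(≡1), b=5^4·(≡2) mod 5; (1|5)=+1, (2|5)=-1; (−1)^{1·4·2}·(+1)^4·(-1)^1 = -1.
v=3: a=3^1·(≡1), b=3^-4·(≡1) mod 3; (1|3)=+1, (1|3)=+1; (−1)^{1·-4·1}·(+1)^-4·(+1)^1 = +1.
v=2: v_2(a)=-1, v_2(b)=-1; units ≡ 7, 7 (mod 8); ε·ε+αω+βω = 1·1+-1·0+-1·0 ≡ 1  ⇒  (a,b)_2 = -1.
|Ram(30, -2)| = 2, even; anisotropic at {2, 5}.

[2, 5]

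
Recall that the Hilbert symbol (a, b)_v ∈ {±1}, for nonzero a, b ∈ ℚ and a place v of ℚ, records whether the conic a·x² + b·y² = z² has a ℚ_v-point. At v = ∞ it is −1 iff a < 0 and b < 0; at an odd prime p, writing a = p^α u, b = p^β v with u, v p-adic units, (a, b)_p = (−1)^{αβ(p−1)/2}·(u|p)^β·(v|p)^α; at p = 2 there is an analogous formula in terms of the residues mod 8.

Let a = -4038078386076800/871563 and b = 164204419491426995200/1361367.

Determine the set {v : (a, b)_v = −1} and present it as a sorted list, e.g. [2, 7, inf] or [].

[2, 13, 17, 23]

(a, b) ≡ (-6, 35581) mod (ℚ^×)²; places V = {2, 3, 5, 7, 11, 13, 17, 23, ∞}.
(a,b)_3: α=-1, u≡1; β=-4, v≡1 (mod 3); (1|3)=+1, (1|3)=+1; sign (−1)^0·+1^-4·+1^-1 = +1.
(a,b)_2: α=7, β=10; u≡5, v≡5 (mod 8); ε(u)ε(v)=0·0, αω(v)=7·1, βω(u)=10·1; sum ≡ 1  ⇒  -1.
(a,b)_11: α=-2, u≡5; β=0, v≡2 (mod 11); (5|11)=+1, (2|11)=-1; sign (−1)^0·+1^0·-1^-2 = +1.
(a,b)_17: α=4, u≡11; β=5, v≡4 (mod 17); (11|17)=-1, (4|17)=+1; sign (−1)^0·-1^5·+1^4 = -1.
(a,b)_∞: sgn(-6)=−, sgn(35581)=+, so +1.
(a,b)_13: α=4, u≡5; β=5, v≡5 (mod 13); (5|13)=-1, (5|13)=-1; sign (−1)^0·-1^5·-1^4 = -1.
(a,b)_5: α=2, u≡1; β=2, v≡4 (mod 5); (1|5)=+1, (4|5)=+1; sign (−1)^0·+1^2·+1^2 = +1.
(a,b)_23: α=2, u≡5; β=3, v≡18 (mod 23); (5|23)=-1, (18|23)=+1; sign (−1)^0·-1^3·+1^2 = -1.
(a,b)_7: α=-4, u≡2; β=-5, v≡4 (mod 7); (2|7)=+1, (4|7)=+1; sign (−1)^0·+1^-5·+1^-4 = +1.
Ram(-6, 35581) = {2, 13, 17, 23}; no ℚ_2-point on the conic.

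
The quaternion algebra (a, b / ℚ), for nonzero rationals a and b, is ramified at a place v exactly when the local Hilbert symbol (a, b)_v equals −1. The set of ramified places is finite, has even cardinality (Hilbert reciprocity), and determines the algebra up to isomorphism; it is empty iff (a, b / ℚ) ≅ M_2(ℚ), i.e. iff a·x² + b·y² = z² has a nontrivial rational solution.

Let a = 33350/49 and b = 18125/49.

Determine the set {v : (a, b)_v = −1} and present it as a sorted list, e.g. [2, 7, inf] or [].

[2, 29]

(a, b) ≡ (1334, 29) mod (ℚ^×)²; places V = {2, 5, 7, 23, 29, ∞}.
(a,b)_23: α=1, u≡8; β=0, v≡8 (mod 23); (8|23)=+1, (8|23)=+1; sign (−1)^0·+1^0·+1^1 = +1.
(a,b)_29: α=1, u≡14; β=1, v≡24 (mod 29); (14|29)=-1, (24|29)=+1; sign (−1)^0·-1^1·+1^1 = -1.
(a,b)_7: α=-2, u≡2; β=-2, v≡2 (mod 7); (2|7)=+1, (2|7)=+1; sign (−1)^0·+1^-2·+1^-2 = +1.
(a,b)_2: α=1, β=0; u≡3, v≡5 (mod 8); ε(u)ε(v)=1·0, αω(v)=1·1, βω(u)=0·1; sum ≡ 1  ⇒  -1.
(a,b)_5: α=2, u≡1; β=4, v≡1 (mod 5); (1|5)=+1, (1|5)=+1; sign (−1)^0·+1^4·+1^2 = +1.
(a,b)_∞: sgn(1334)=+, sgn(29)=+, so +1.
|Ram(1334, 29)| = 2, even; anisotropic at {2, 29}.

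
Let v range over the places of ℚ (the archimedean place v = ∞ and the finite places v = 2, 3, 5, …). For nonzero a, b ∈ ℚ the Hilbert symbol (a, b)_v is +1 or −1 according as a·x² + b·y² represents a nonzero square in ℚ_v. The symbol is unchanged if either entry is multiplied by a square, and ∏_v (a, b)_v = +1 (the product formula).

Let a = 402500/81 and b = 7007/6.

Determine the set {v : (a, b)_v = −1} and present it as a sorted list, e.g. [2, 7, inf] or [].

Mod squares: a ≡ 161, b ≡ 858. Check v ∈ {∞, 2, 3, 5, 7, 11, 13, 23}.
v=3: a=3^-4·(≡2), b=3^-1·(≡1) mod 3; (2|3)=-1, (1|3)=+1; (−1)^{-4·-1·1}·(-1)^-1·(+1)^-4 = -1.
v=13: a=13^0·(≡11), b=13^1·(≡1) mod 13; (11|13)=-1, (1|13)=+1; (−1)^{0·1·6}·(-1)^1·(+1)^0 = -1.
v=11: a=11^0·(≡8), b=11^1·(≡9) mod 11; (8|11)=-1, (9|11)=+1; (−1)^{0·1·5}·(-1)^1·(+1)^0 = -1.
v=7: a=7^1·(≡4), b=7^2·(≡4) mod 7; (4|7)=+1, (4|7)=+1; (−1)^{1·2·3}·(+1)^2·(+1)^1 = +1.
v=2: v_2(a)=2, v_2(b)=-1; units ≡ 1, 5 (mod 8); ε·ε+αω+βω = 0·0+2·1+-1·0 ≡ 0  ⇒  (a,b)_2 = +1.
v=5: a=5^4·(≡4), b=5^0·(≡2) mod 5; (4|5)=+1, (2|5)=-1; (−1)^{4·0·2}·(+1)^0·(-1)^4 = +1.
v=23: a=23^1·(≡17), b=23^0·(≡14) mod 23; (17|23)=-1, (14|23)=-1; (−1)^{1·0·11}·(-1)^0·(-1)^1 = -1.
v=∞: 161 > 0 and 858 > 0  ⇒  (a,b)_∞ = +1.
(161, 858 / ℚ) ramifies at {3, 11, 13, 23}: a division algebra.

[3, 11, 13, 23]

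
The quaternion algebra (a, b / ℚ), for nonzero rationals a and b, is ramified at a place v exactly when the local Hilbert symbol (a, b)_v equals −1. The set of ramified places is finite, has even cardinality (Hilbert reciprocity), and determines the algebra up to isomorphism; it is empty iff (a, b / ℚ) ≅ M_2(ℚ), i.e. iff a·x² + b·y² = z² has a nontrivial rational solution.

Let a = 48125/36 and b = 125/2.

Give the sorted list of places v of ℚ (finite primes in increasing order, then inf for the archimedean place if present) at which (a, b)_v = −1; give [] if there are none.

[2, 5, 7, 11]

(a, b) ≡ (77, 10) mod (ℚ^×)²; places V = {2, 3, 5, 7, 11, ∞}.
(a,b)_2: α=-2, β=-1; u≡5, v≡5 (mod 8); ε(u)ε(v)=0·0, αω(v)=-2·1, βω(u)=-1·1; sum ≡ 1  ⇒  -1.
(a,b)_∞: sgn(77)=+, sgn(10)=+, so +1.
(a,b)_11: α=1, u≡10; β=0, v≡2 (mod 11); (10|11)=-1, (2|11)=-1; sign (−1)^0·-1^0·-1^1 = -1.
(a,b)_5: α=4, u≡2; β=3, v≡3 (mod 5); (2|5)=-1, (3|5)=-1; sign (−1)^0·-1^3·-1^4 = -1.
(a,b)_7: α=1, u≡1; β=0, v≡3 (mod 7); (1|7)=+1, (3|7)=-1; sign (−1)^0·+1^0·-1^1 = -1.
(a,b)_3: α=-2, u≡2; β=0, v≡1 (mod 3); (2|3)=-1, (1|3)=+1; sign (−1)^0·-1^0·+1^-2 = +1.
|Ram(77, 10)| = 4, even; anisotropic at {2, 5, 7, 11}.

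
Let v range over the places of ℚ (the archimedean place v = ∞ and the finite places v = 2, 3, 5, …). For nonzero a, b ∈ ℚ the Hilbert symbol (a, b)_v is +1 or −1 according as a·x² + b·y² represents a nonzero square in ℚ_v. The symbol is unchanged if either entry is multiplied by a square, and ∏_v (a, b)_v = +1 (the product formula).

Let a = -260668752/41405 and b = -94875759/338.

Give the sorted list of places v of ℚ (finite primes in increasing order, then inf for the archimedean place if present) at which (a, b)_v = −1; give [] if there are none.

[3, 5, 11, 17, 43, inf]

(a, b) ≡ (-281865, -21083502) mod (ℚ^×)²; places V = {2, 3, 5, 7, 11, 13, 17, 19, 23, 43, ∞}.
(a,b)_13: α=-2, u≡3; β=-2, v≡11 (mod 13); (3|13)=+1, (11|13)=-1; sign (−1)^0·+1^-2·-1^-2 = +1.
(a,b)_17: α=2, u≡12; β=1, v≡7 (mod 17); (12|17)=-1, (7|17)=-1; sign (−1)^0·-1^1·-1^2 = -1.
(a,b)_∞: sgn(-281865)=−, sgn(-21083502)=−, so -1.
(a,b)_23: α=1, u≡2; β=1, v≡14 (mod 23); (2|23)=+1, (14|23)=-1; sign (−1)^1·+1^1·-1^1 = +1.
(a,b)_2: α=4, β=-1; u≡7, v≡1 (mod 8); ε(u)ε(v)=1·0, αω(v)=4·0, βω(u)=-1·0; sum ≡ 0  ⇒  +1.
(a,b)_3: α=1, u≡2; β=3, v≡2 (mod 3); (2|3)=-1, (2|3)=-1; sign (−1)^1·-1^3·-1^1 = -1.
(a,b)_7: α=-2, u≡4; β=0, v≡4 (mod 7); (4|7)=+1, (4|7)=+1; sign (−1)^0·+1^0·+1^-2 = +1.
(a,b)_19: α=1, u≡9; β=1, v≡13 (mod 19); (9|19)=+1, (13|19)=-1; sign (−1)^1·+1^1·-1^1 = +1.
(a,b)_5: α=-1, u≡3; β=0, v≡2 (mod 5); (3|5)=-1, (2|5)=-1; sign (−1)^0·-1^0·-1^-1 = -1.
(a,b)_43: α=1, u≡24; β=1, v≡21 (mod 43); (24|43)=+1, (21|43)=+1; sign (−1)^1·+1^1·+1^1 = -1.
(a,b)_11: α=0, u≡8; β=1, v≡8 (mod 11); (8|11)=-1, (8|11)=-1; sign (−1)^0·-1^1·-1^0 = -1.
|Ram(-281865, -21083502)| = 6, even; anisotropic at {3, 5, 11, 17, 43, ∞}.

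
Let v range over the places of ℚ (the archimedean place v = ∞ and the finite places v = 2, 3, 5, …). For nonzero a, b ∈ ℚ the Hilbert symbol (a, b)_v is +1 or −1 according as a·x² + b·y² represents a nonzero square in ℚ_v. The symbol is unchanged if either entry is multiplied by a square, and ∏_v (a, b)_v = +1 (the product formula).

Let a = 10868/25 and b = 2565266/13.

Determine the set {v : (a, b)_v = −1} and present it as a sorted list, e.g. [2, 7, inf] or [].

Mod squares: a ≡ 2717, b ≡ 92378. Check v ∈ {∞, 2, 5, 11, 13, 17, 19}.
v=17: a=17^0·(≡7), b=17^1·(≡7) mod 17; (7|17)=-1, (7|17)=-1; (−1)^{0·1·8}·(-1)^1·(-1)^0 = -1.
v=11: a=11^1·(≡3), b=11^1·(≡3) mod 11; (3|11)=+1, (3|11)=+1; (−1)^{1·1·5}·(+1)^1·(+1)^1 = -1.
v=∞: 2717 > 0 and 92378 > 0  ⇒  (a,b)_∞ = +1.
v=13: a=13^1·(≡9), b=13^-1·(≡2) mod 13; (9|13)=+1, (2|13)=-1; (−1)^{1·-1·6}·(+1)^-1·(-1)^1 = -1.
v=5: a=5^-2·(≡3), b=5^0·(≡2) mod 5; (3|5)=-1, (2|5)=-1; (−1)^{-2·0·2}·(-1)^0·(-1)^-2 = +1.
v=2: v_2(a)=2, v_2(b)=1; units ≡ 5, 5 (mod 8); ε·ε+αω+βω = 0·0+2·1+1·1 ≡ 1  ⇒  (a,b)_2 = -1.
v=19: a=19^1·(≡13), b=19^3·(≡1) mod 19; (13|19)=-1, (1|19)=+1; (−1)^{1·3·9}·(-1)^3·(+1)^1 = +1.
|Ram(2717, 92378)| = 4, even; anisotropic at {2, 11, 13, 17}.

[2, 11, 13, 17]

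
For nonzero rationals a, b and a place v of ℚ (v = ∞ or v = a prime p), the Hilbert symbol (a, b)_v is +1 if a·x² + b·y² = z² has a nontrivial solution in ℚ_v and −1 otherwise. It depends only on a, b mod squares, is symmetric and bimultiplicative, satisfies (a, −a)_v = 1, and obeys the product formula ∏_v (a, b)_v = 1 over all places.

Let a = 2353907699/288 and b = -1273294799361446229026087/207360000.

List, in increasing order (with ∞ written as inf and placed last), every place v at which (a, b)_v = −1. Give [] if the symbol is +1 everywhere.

[11, 37]

Mod squares: a ≡ 10582, b ≡ -23. Check v ∈ {∞, 2, 3, 5, 11, 13, 19, 23, 29, 37}.
v=19: a=19^0·(≡12), b=19^2·(≡2) mod 19; (12|19)=-1, (2|19)=-1; (−1)^{0·2·9}·(-1)^2·(-1)^0 = +1.
v=13: a=13^1·(≡6), b=13^2·(≡12) mod 13; (6|13)=-1, (12|13)=+1; (−1)^{1·2·6}·(-1)^2·(+1)^1 = +1.
v=3: a=3^-2·(≡1), b=3^-4·(≡1) mod 3; (1|3)=+1, (1|3)=+1; (−1)^{-2·-4·1}·(+1)^-4·(+1)^-2 = +1.
v=2: v_2(a)=-5, v_2(b)=-12; units ≡ 3, 1 (mod 8); ε·ε+αω+βω = 1·0+-5·0+-12·1 ≡ 0  ⇒  (a,b)_2 = +1.
v=11: a=11^1·(≡9), b=11^6·(≡10) mod 11; (9|11)=+1, (10|11)=-1; (−1)^{1·6·5}·(+1)^6·(-1)^1 = -1.
v=29: a=29^2·(≡27), b=29^4·(≡20) mod 29; (27|29)=-1, (20|29)=+1; (−1)^{2·4·14}·(-1)^4·(+1)^2 = +1.
v=5: a=5^0·(≡3), b=5^-4·(≡3) mod 5; (3|5)=-1, (3|5)=-1; (−1)^{0·-4·2}·(-1)^-4·(-1)^0 = +1.
v=37: a=37^1·(≡33), b=37^2·(≡22) mod 37; (33|37)=+1, (22|37)=-1; (−1)^{1·2·18}·(+1)^2·(-1)^1 = -1.
v=23: a=23^2·(≡3), b=23^3·(≡21) mod 23; (3|23)=+1, (21|23)=-1; (−1)^{2·3·11}·(+1)^3·(-1)^2 = +1.
v=∞: 10582 > 0 and -23 < 0  ⇒  (a,b)_∞ = +1.
|Ram(10582, -23)| = 2, even; anisotropic at {11, 37}.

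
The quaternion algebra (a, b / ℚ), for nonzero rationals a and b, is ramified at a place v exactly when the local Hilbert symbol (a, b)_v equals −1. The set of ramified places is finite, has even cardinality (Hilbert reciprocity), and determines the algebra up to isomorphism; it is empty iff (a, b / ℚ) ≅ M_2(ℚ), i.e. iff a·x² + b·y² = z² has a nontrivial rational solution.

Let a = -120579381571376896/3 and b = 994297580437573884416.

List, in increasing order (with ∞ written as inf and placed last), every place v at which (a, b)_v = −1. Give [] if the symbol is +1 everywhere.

[2, 3, 17, 19, 31, 37]

(a, b) ≡ (-1696413, 4852106) mod (ℚ^×)²; places V = {2, 3, 7, 17, 19, 29, 31, 37, ∞}.
(a,b)_19: α=2, u≡2; β=3, v≡18 (mod 19); (2|19)=-1, (18|19)=-1; sign (−1)^0·-1^3·-1^2 = -1.
(a,b)_17: α=1, u≡16; β=1, v≡3 (mod 17); (16|17)=+1, (3|17)=-1; sign (−1)^0·+1^1·-1^1 = -1.
(a,b)_7: α=4, u≡4; β=5, v≡4 (mod 7); (4|7)=+1, (4|7)=+1; sign (−1)^0·+1^5·+1^4 = +1.
(a,b)_29: α=1, u≡22; β=1, v≡7 (mod 29); (22|29)=+1, (7|29)=+1; sign (−1)^0·+1^1·+1^1 = +1.
(a,b)_37: α=1, u≡2; β=1, v≡30 (mod 37); (2|37)=-1, (30|37)=+1; sign (−1)^0·-1^1·+1^1 = -1.
(a,b)_3: α=-1, u≡2; β=0, v≡2 (mod 3); (2|3)=-1, (2|3)=-1; sign (−1)^0·-1^0·-1^-1 = -1.
(a,b)_2: α=8, β=9; u≡3, v≡5 (mod 8); ε(u)ε(v)=1·0, αω(v)=8·1, βω(u)=9·1; sum ≡ 1  ⇒  -1.
(a,b)_31: α=3, u≡17; β=4, v≡12 (mod 31); (17|31)=-1, (12|31)=-1; sign (−1)^0·-1^4·-1^3 = -1.
(a,b)_∞: sgn(-1696413)=−, sgn(4852106)=+, so +1.
Ram(-1696413, 4852106) = {2, 3, 17, 19, 31, 37}; no ℚ_2-point on the conic.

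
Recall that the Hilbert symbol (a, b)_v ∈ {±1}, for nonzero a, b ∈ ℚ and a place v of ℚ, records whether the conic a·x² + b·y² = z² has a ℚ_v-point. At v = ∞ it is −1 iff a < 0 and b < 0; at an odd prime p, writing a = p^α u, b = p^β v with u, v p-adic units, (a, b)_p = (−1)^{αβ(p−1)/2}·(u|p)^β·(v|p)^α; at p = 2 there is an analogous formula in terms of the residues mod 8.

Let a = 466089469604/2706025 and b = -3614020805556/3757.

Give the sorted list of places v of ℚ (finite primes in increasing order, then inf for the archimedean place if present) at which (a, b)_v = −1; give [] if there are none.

(a, b) ≡ (383801, -36777) mod (ℚ^×)²; places V = {2, 3, 5, 7, 11, 13, 17, 19, 23, 29, 37, 41, 47, ∞}.
(a,b)_23: α=1, u≡8; β=3, v≡15 (mod 23); (8|23)=+1, (15|23)=-1; sign (−1)^1·+1^3·-1^1 = +1.
(a,b)_47: α=-2, u≡41; β=0, v≡42 (mod 47); (41|47)=-1, (42|47)=+1; sign (−1)^0·-1^0·+1^-2 = +1.
(a,b)_13: α=0, u≡7; β=-1, v≡7 (mod 13); (7|13)=-1, (7|13)=-1; sign (−1)^0·-1^-1·-1^0 = -1.
(a,b)_37: α=1, u≡8; β=2, v≡16 (mod 37); (8|37)=-1, (16|37)=+1; sign (−1)^0·-1^2·+1^1 = +1.
(a,b)_11: α=1, u≡6; β=0, v≡8 (mod 11); (6|11)=-1, (8|11)=-1; sign (−1)^0·-1^0·-1^1 = -1.
(a,b)_7: α=-2, u≡5; β=2, v≡1 (mod 7); (5|7)=-1, (1|7)=+1; sign (−1)^0·-1^2·+1^-2 = +1.
(a,b)_5: α=-2, u≡4; β=0, v≡2 (mod 5); (4|5)=+1, (2|5)=-1; sign (−1)^0·+1^0·-1^-2 = +1.
(a,b)_2: α=2, β=2; u≡1, v≡7 (mod 8); ε(u)ε(v)=0·1, αω(v)=2·0, βω(u)=2·0; sum ≡ 0  ⇒  +1.
(a,b)_∞: sgn(383801)=+, sgn(-36777)=−, so +1.
(a,b)_41: α=1, u≡13; β=1, v≡9 (mod 41); (13|41)=-1, (9|41)=+1; sign (−1)^0·-1^1·+1^1 = -1.
(a,b)_19: α=2, u≡11; β=0, v≡4 (mod 19); (11|19)=+1, (4|19)=+1; sign (−1)^0·+1^0·+1^2 = +1.
(a,b)_3: α=0, u≡2; β=3, v≡2 (mod 3); (2|3)=-1, (2|3)=-1; sign (−1)^0·-1^3·-1^0 = -1.
(a,b)_17: α=0, u≡4; β=-2, v≡10 (mod 17); (4|17)=+1, (10|17)=-1; sign (−1)^0·+1^-2·-1^0 = +1.
(a,b)_29: α=2, u≡14; β=0, v≡7 (mod 29); (14|29)=-1, (7|29)=+1; sign (−1)^0·-1^0·+1^2 = +1.
Ram(383801, -36777) = {3, 11, 13, 41}; no ℚ_3-point on the conic.

[3, 11, 13, 41]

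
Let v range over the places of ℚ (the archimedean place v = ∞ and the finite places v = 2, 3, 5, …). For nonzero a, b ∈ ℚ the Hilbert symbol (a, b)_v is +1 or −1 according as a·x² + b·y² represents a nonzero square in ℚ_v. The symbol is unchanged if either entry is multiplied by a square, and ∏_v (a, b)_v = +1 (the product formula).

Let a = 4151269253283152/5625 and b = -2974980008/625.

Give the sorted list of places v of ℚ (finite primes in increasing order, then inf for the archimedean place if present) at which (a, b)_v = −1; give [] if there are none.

[2, 13, 17, 41]

(a, b) ≡ (533, -2618) mod (ℚ^×)²; places V = {2, 3, 5, 7, 11, 13, 17, 41, ∞}.
(a,b)_7: α=2, u≡2; β=1, v≡1 (mod 7); (2|7)=+1, (1|7)=+1; sign (−1)^0·+1^1·+1^2 = +1.
(a,b)_41: α=3, u≡22; β=2, v≡12 (mod 41); (22|41)=-1, (12|41)=-1; sign (−1)^0·-1^2·-1^3 = -1.
(a,b)_2: α=4, β=3; u≡5, v≡3 (mod 8); ε(u)ε(v)=0·1, αω(v)=4·1, βω(u)=3·1; sum ≡ 1  ⇒  -1.
(a,b)_17: α=2, u≡10; β=1, v≡2 (mod 17); (10|17)=-1, (2|17)=+1; sign (−1)^0·-1^1·+1^2 = -1.
(a,b)_5: α=-4, u≡3; β=-4, v≡2 (mod 5); (3|5)=-1, (2|5)=-1; sign (−1)^0·-1^-4·-1^-4 = +1.
(a,b)_13: α=3, u≡8; β=2, v≡11 (mod 13); (8|13)=-1, (11|13)=-1; sign (−1)^0·-1^2·-1^3 = -1.
(a,b)_11: α=2, u≡9; β=1, v≡9 (mod 11); (9|11)=+1, (9|11)=+1; sign (−1)^0·+1^1·+1^2 = +1.
(a,b)_∞: sgn(533)=+, sgn(-2618)=−, so +1.
(a,b)_3: α=-2, u≡2; β=0, v≡1 (mod 3); (2|3)=-1, (1|3)=+1; sign (−1)^0·-1^0·+1^-2 = +1.
Ram(533, -2618) = {2, 13, 17, 41}; no ℚ_2-point on the conic.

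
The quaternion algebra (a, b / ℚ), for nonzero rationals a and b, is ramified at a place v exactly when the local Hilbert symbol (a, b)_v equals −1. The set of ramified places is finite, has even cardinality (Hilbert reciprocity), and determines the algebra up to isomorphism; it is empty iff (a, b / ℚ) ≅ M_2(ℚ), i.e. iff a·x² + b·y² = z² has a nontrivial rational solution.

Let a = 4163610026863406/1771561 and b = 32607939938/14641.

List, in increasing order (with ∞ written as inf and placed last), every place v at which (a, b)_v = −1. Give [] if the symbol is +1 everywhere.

[29, 37]

Mod squares: a ≡ 255374, b ≡ 2. Check v ∈ {∞, 2, 7, 11, 17, 29, 37}.
v=2: v_2(a)=1, v_2(b)=1; units ≡ 7, 1 (mod 8); ε·ε+αω+βω = 1·0+1·0+1·0 ≡ 0  ⇒  (a,b)_2 = +1.
v=7: a=7^3·(≡5), b=7^2·(≡4) mod 7; (5|7)=-1, (4|7)=+1; (−1)^{3·2·3}·(-1)^2·(+1)^3 = +1.
v=11: a=11^-6·(≡9), b=11^-4·(≡2) mod 11; (9|11)=+1, (2|11)=-1; (−1)^{-6·-4·5}·(+1)^-4·(-1)^-6 = +1.
v=17: a=17^3·(≡6), b=17^2·(≡13) mod 17; (6|17)=-1, (13|17)=+1; (−1)^{3·2·8}·(-1)^2·(+1)^3 = +1.
v=∞: 255374 > 0 and 2 > 0  ⇒  (a,b)_∞ = +1.
v=37: a=37^3·(≡2), b=37^2·(≡2) mod 37; (2|37)=-1, (2|37)=-1; (−1)^{3·2·18}·(-1)^2·(-1)^3 = -1.
v=29: a=29^3·(≡27), b=29^2·(≡2) mod 29; (27|29)=-1, (2|29)=-1; (−1)^{3·2·14}·(-1)^2·(-1)^3 = -1.
Ram(255374, 2) = {29, 37}; no ℚ_29-point on the conic.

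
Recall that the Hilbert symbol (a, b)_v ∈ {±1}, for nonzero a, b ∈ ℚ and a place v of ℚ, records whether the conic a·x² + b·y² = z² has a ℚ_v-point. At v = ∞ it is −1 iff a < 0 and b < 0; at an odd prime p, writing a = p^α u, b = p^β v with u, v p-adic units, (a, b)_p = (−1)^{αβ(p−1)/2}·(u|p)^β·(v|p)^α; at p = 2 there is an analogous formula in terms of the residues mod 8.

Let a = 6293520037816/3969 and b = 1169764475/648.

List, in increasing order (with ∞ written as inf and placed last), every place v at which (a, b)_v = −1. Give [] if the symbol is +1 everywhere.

[17, 43]

Mod squares: a ≡ 46, b ≡ 1462. Check v ∈ {∞, 2, 3, 5, 7, 11, 17, 23, 43}.
v=2: v_2(a)=3, v_2(b)=-3; units ≡ 7, 3 (mod 8); ε·ε+αω+βω = 1·1+3·1+-3·0 ≡ 0  ⇒  (a,b)_2 = +1.
v=11: a=11^2·(≡10), b=11^2·(≡7) mod 11; (10|11)=-1, (7|11)=-1; (−1)^{2·2·5}·(-1)^2·(-1)^2 = +1.
v=43: a=43^2·(≡34), b=43^1·(≡30) mod 43; (34|43)=-1, (30|43)=-1; (−1)^{2·1·21}·(-1)^1·(-1)^2 = -1.
v=3: a=3^-4·(≡1), b=3^-4·(≡1) mod 3; (1|3)=+1, (1|3)=+1; (−1)^{-4·-4·1}·(+1)^-4·(+1)^-4 = +1.
v=17: a=17^2·(≡6), b=17^1·(≡8) mod 17; (6|17)=-1, (8|17)=+1; (−1)^{2·1·8}·(-1)^1·(+1)^2 = -1.
v=23: a=23^3·(≡18), b=23^2·(≡8) mod 23; (18|23)=+1, (8|23)=+1; (−1)^{3·2·11}·(+1)^2·(+1)^3 = +1.
v=∞: 46 > 0 and 1462 > 0  ⇒  (a,b)_∞ = +1.
v=5: a=5^0·(≡4), b=5^2·(≡3) mod 5; (4|5)=+1, (3|5)=-1; (−1)^{0·2·2}·(+1)^2·(-1)^0 = +1.
v=7: a=7^-2·(≡1), b=7^0·(≡3) mod 7; (1|7)=+1, (3|7)=-1; (−1)^{-2·0·3}·(+1)^0·(-1)^-2 = +1.
(46, 1462 / ℚ) ramifies at {17, 43}: a division algebra.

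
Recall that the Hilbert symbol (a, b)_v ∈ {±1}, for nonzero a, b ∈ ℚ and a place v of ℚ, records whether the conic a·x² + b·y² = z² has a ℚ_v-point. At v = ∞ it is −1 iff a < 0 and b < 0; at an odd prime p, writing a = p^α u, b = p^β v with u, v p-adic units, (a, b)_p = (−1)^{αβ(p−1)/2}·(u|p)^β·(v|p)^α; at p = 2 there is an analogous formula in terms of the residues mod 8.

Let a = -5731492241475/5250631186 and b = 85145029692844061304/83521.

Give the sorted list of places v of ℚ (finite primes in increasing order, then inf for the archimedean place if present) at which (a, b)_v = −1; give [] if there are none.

[2, 17]

(a, b) ≡ (-3094, 14) mod (ℚ^×)²; places V = {2, 3, 5, 7, 11, 13, 17, 41, 43, ∞}.
(a,b)_13: α=5, u≡10; β=10, v≡3 (mod 13); (10|13)=+1, (3|13)=+1; sign (−1)^0·+1^10·+1^5 = +1.
(a,b)_17: α=-5, u≡10; β=-4, v≡7 (mod 17); (10|17)=-1, (7|17)=-1; sign (−1)^0·-1^-4·-1^-5 = -1.
(a,b)_11: α=2, u≡7; β=0, v≡5 (mod 11); (7|11)=-1, (5|11)=+1; sign (−1)^0·-1^0·+1^2 = +1.
(a,b)_43: α=-2, u≡33; β=0, v≡10 (mod 43); (33|43)=-1, (10|43)=+1; sign (−1)^0·-1^0·+1^-2 = +1.
(a,b)_3: α=6, u≡2; β=8, v≡2 (mod 3); (2|3)=-1, (2|3)=-1; sign (−1)^0·-1^8·-1^6 = +1.
(a,b)_∞: sgn(-3094)=−, sgn(14)=+, so +1.
(a,b)_2: α=-1, β=3; u≡5, v≡7 (mod 8); ε(u)ε(v)=0·1, αω(v)=-1·0, βω(u)=3·1; sum ≡ 1  ⇒  -1.
(a,b)_7: α=1, u≡5; β=1, v≡4 (mod 7); (5|7)=-1, (4|7)=+1; sign (−1)^1·-1^1·+1^1 = +1.
(a,b)_41: α=0, u≡13; β=2, v≡3 (mod 41); (13|41)=-1, (3|41)=-1; sign (−1)^0·-1^2·-1^0 = +1.
(a,b)_5: α=2, u≡1; β=0, v≡4 (mod 5); (1|5)=+1, (4|5)=+1; sign (−1)^0·+1^0·+1^2 = +1.
|Ram(-3094, 14)| = 2, even; anisotropic at {2, 17}.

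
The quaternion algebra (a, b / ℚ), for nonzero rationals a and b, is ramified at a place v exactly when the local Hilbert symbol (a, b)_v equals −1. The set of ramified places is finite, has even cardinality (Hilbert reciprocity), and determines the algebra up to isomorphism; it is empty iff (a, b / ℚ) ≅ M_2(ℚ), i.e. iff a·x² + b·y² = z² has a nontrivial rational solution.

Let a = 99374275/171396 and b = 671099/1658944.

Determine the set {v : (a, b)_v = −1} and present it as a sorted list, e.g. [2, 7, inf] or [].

Mod squares: a ≡ 91, b ≡ 11. Check v ∈ {∞, 2, 3, 5, 7, 11, 13, 19, 23}.
v=19: a=19^2·(≡18), b=19^2·(≡1) mod 19; (18|19)=-1, (1|19)=+1; (−1)^{2·2·9}·(-1)^2·(+1)^2 = +1.
v=2: v_2(a)=-2, v_2(b)=-6; units ≡ 3, 3 (mod 8); ε·ε+αω+βω = 1·1+-2·1+-6·1 ≡ 1  ⇒  (a,b)_2 = -1.
v=5: a=5^2·(≡1), b=5^0·(≡1) mod 5; (1|5)=+1, (1|5)=+1; (−1)^{2·0·2}·(+1)^0·(+1)^2 = +1.
v=7: a=7^1·(≡3), b=7^-2·(≡4) mod 7; (3|7)=-1, (4|7)=+1; (−1)^{1·-2·3}·(-1)^-2·(+1)^1 = +1.
v=∞: 91 > 0 and 11 > 0  ⇒  (a,b)_∞ = +1.
v=23: a=23^-2·(≡19), b=23^-2·(≡15) mod 23; (19|23)=-1, (15|23)=-1; (−1)^{-2·-2·11}·(-1)^-2·(-1)^-2 = +1.
v=3: a=3^-4·(≡1), b=3^0·(≡2) mod 3; (1|3)=+1, (2|3)=-1; (−1)^{-4·0·1}·(+1)^0·(-1)^-4 = +1.
v=11: a=11^2·(≡3), b=11^1·(≡3) mod 11; (3|11)=+1, (3|11)=+1; (−1)^{2·1·5}·(+1)^1·(+1)^2 = +1.
v=13: a=13^1·(≡8), b=13^2·(≡6) mod 13; (8|13)=-1, (6|13)=-1; (−1)^{1·2·6}·(-1)^2·(-1)^1 = -1.
|Ram(91, 11)| = 2, even; anisotropic at {2, 13}.

[2, 13]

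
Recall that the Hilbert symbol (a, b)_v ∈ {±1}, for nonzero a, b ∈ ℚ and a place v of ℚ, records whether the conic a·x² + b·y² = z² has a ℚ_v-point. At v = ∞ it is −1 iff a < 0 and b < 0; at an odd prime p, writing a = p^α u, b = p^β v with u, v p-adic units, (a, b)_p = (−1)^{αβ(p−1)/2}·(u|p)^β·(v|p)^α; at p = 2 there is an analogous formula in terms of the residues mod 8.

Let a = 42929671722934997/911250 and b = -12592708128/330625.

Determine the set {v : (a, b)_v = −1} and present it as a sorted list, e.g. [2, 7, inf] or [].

Mod squares: a ≡ 5434, b ≡ -2002. Check v ∈ {∞, 2, 3, 5, 7, 11, 13, 19, 23}.
v=5: a=5^-4·(≡4), b=5^-4·(≡3) mod 5; (4|5)=+1, (3|5)=-1; (−1)^{-4·-4·2}·(+1)^-4·(-1)^-4 = +1.
v=19: a=19^5·(≡5), b=19^2·(≡2) mod 19; (5|19)=+1, (2|19)=-1; (−1)^{5·2·9}·(+1)^2·(-1)^5 = -1.
v=13: a=13^3·(≡5), b=13^1·(≡6) mod 13; (5|13)=-1, (6|13)=-1; (−1)^{3·1·6}·(-1)^1·(-1)^3 = +1.
v=11: a=11^5·(≡7), b=11^3·(≡5) mod 11; (7|11)=-1, (5|11)=+1; (−1)^{5·3·5}·(-1)^3·(+1)^5 = +1.
v=2: v_2(a)=-1, v_2(b)=5; units ≡ 5, 7 (mod 8); ε·ε+αω+βω = 0·1+-1·0+5·1 ≡ 1  ⇒  (a,b)_2 = -1.
v=∞: 5434 > 0 and -2002 < 0  ⇒  (a,b)_∞ = +1.
v=3: a=3^-6·(≡1), b=3^2·(≡2) mod 3; (1|3)=+1, (2|3)=-1; (−1)^{-6·2·1}·(+1)^2·(-1)^-6 = +1.
v=23: a=23^0·(≡9), b=23^-2·(≡17) mod 23; (9|23)=+1, (17|23)=-1; (−1)^{0·-2·11}·(+1)^-2·(-1)^0 = +1.
v=7: a=7^2·(≡2), b=7^1·(≡4) mod 7; (2|7)=+1, (4|7)=+1; (−1)^{2·1·3}·(+1)^1·(+1)^2 = +1.
Ram(5434, -2002) = {2, 19}; no ℚ_2-point on the conic.

[2, 19]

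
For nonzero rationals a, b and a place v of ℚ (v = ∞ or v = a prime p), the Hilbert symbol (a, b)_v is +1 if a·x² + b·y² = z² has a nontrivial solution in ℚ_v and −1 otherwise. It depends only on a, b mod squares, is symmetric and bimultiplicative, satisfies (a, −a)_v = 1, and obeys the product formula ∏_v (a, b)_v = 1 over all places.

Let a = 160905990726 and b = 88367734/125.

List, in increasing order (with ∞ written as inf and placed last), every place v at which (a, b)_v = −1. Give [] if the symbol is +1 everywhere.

[3, 7, 13, 17]

Mod squares: a ≡ 6, b ≡ 15470. Check v ∈ {∞, 2, 3, 5, 7, 13, 17, 19}.
v=17: a=17^2·(≡12), b=17^1·(≡2) mod 17; (12|17)=-1, (2|17)=+1; (−1)^{2·1·8}·(-1)^1·(+1)^2 = -1.
v=∞: 6 > 0 and 15470 > 0  ⇒  (a,b)_∞ = +1.
v=7: a=7^0·(≡5), b=7^1·(≡6) mod 7; (5|7)=-1, (6|7)=-1; (−1)^{0·1·3}·(-1)^1·(-1)^0 = -1.
v=3: a=3^3·(≡2), b=3^0·(≡2) mod 3; (2|3)=-1, (2|3)=-1; (−1)^{3·0·1}·(-1)^0·(-1)^3 = -1.
v=5: a=5^0·(≡1), b=5^-3·(≡4) mod 5; (1|5)=+1, (4|5)=+1; (−1)^{0·-3·2}·(+1)^-3·(+1)^0 = +1.
v=2: v_2(a)=1, v_2(b)=1; units ≡ 3, 7 (mod 8); ε·ε+αω+βω = 1·1+1·0+1·1 ≡ 0  ⇒  (a,b)_2 = +1.
v=13: a=13^4·(≡8), b=13^5·(≡7) mod 13; (8|13)=-1, (7|13)=-1; (−1)^{4·5·6}·(-1)^5·(-1)^4 = -1.
v=19: a=19^2·(≡9), b=19^0·(≡11) mod 19; (9|19)=+1, (11|19)=+1; (−1)^{2·0·9}·(+1)^0·(+1)^2 = +1.
Ram(6, 15470) = {3, 7, 13, 17}; no ℚ_3-point on the conic.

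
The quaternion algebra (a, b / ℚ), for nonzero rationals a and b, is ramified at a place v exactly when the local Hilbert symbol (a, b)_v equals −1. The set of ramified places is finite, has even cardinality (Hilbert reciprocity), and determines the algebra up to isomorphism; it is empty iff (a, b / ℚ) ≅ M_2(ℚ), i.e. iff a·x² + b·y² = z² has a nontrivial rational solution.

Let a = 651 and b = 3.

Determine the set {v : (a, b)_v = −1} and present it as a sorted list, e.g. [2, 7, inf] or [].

[2, 3, 7, 31]

(a, b) ≡ (651, 3) mod (ℚ^×)²; places V = {2, 3, 7, 31, ∞}.
(a,b)_7: α=1, u≡2; β=0, v≡3 (mod 7); (2|7)=+1, (3|7)=-1; sign (−1)^0·+1^0·-1^1 = -1.
(a,b)_3: α=1, u≡1; β=1, v≡1 (mod 3); (1|3)=+1, (1|3)=+1; sign (−1)^1·+1^1·+1^1 = -1.
(a,b)_∞: sgn(651)=+, sgn(3)=+, so +1.
(a,b)_2: α=0, β=0; u≡3, v≡3 (mod 8); ε(u)ε(v)=1·1, αω(v)=0·1, βω(u)=0·1; sum ≡ 1  ⇒  -1.
(a,b)_31: α=1, u≡21; β=0, v≡3 (mod 31); (21|31)=-1, (3|31)=-1; sign (−1)^0·-1^0·-1^1 = -1.
Ram(651, 3) = {2, 3, 7, 31}; no ℚ_2-point on the conic.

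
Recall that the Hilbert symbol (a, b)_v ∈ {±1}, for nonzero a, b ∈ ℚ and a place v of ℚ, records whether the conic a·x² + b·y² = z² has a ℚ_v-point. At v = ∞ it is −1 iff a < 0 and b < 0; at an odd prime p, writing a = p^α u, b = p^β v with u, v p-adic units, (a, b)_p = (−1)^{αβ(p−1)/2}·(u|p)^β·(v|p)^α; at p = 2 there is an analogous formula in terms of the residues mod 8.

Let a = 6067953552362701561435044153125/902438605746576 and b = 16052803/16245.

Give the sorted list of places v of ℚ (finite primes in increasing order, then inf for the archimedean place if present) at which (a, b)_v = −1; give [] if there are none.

[5, 13, 29, 43]

Mod squares: a ≡ 5779140445, b ≡ 215. Check v ∈ {∞, 2, 3, 5, 11, 13, 19, 29, 37, 41, 43, 47}.
v=47: a=47^7·(≡39), b=47^2·(≡37) mod 47; (39|47)=-1, (37|47)=+1; (−1)^{7·2·23}·(-1)^2·(+1)^7 = +1.
v=37: a=37^1·(≡4), b=37^0·(≡10) mod 37; (4|37)=+1, (10|37)=+1; (−1)^{1·0·18}·(+1)^0·(+1)^1 = +1.
v=2: v_2(a)=-4, v_2(b)=0; units ≡ 5, 7 (mod 8); ε·ε+αω+βω = 0·1+-4·0+0·1 ≡ 0  ⇒  (a,b)_2 = +1.
v=3: a=3^-4·(≡1), b=3^-2·(≡2) mod 3; (1|3)=+1, (2|3)=-1; (−1)^{-4·-2·1}·(+1)^-2·(-1)^-4 = +1.
v=11: a=11^2·(≡4), b=11^0·(≡7) mod 11; (4|11)=+1, (7|11)=-1; (−1)^{2·0·5}·(+1)^0·(-1)^2 = +1.
v=∞: 5779140445 > 0 and 215 > 0  ⇒  (a,b)_∞ = +1.
v=13: a=13^5·(≡1), b=13^2·(≡6) mod 13; (1|13)=+1, (6|13)=-1; (−1)^{5·2·6}·(+1)^2·(-1)^5 = -1.
v=5: a=5^5·(≡4), b=5^-1·(≡2) mod 5; (4|5)=+1, (2|5)=-1; (−1)^{5·-1·2}·(+1)^-1·(-1)^5 = -1.
v=29: a=29^1·(≡28), b=29^0·(≡17) mod 29; (28|29)=+1, (17|29)=-1; (−1)^{1·0·14}·(+1)^0·(-1)^1 = -1.
v=41: a=41^-1·(≡7), b=41^0·(≡40) mod 41; (7|41)=-1, (40|41)=+1; (−1)^{-1·0·20}·(-1)^0·(+1)^-1 = +1.
v=43: a=43^3·(≡8), b=43^1·(≡34) mod 43; (8|43)=-1, (34|43)=-1; (−1)^{3·1·21}·(-1)^1·(-1)^3 = -1.
v=19: a=19^-8·(≡17), b=19^-2·(≡1) mod 19; (17|19)=+1, (1|19)=+1; (−1)^{-8·-2·9}·(+1)^-2·(+1)^-8 = +1.
Ram(5779140445, 215) = {5, 13, 29, 43}; no ℚ_5-point on the conic.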